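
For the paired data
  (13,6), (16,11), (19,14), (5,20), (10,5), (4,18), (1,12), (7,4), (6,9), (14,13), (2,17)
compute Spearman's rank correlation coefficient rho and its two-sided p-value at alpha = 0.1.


Step 1: Rank x and y separately (midranks; no ties here).
rank(x): 13->8, 16->10, 19->11, 5->4, 10->7, 4->3, 1->1, 7->6, 6->5, 14->9, 2->2
rank(y): 6->3, 11->5, 14->8, 20->11, 5->2, 18->10, 12->6, 4->1, 9->4, 13->7, 17->9
Step 2: d_i = R_x(i) - R_y(i); compute d_i^2.
  (8-3)^2=25, (10-5)^2=25, (11-8)^2=9, (4-11)^2=49, (7-2)^2=25, (3-10)^2=49, (1-6)^2=25, (6-1)^2=25, (5-4)^2=1, (9-7)^2=4, (2-9)^2=49
sum(d^2) = 286.
Step 3: rho = 1 - 6*286 / (11*(11^2 - 1)) = 1 - 1716/1320 = -0.300000.
Step 4: Under H0, t = rho * sqrt((n-2)/(1-rho^2)) = -0.9435 ~ t(9).
Step 5: Two-sided p-value from the t-distribution with 9 df = 0.370083.
Step 6: alpha = 0.1. fail to reject H0.

rho = -0.3000, p = 0.370083, fail to reject H0 at alpha = 0.1.


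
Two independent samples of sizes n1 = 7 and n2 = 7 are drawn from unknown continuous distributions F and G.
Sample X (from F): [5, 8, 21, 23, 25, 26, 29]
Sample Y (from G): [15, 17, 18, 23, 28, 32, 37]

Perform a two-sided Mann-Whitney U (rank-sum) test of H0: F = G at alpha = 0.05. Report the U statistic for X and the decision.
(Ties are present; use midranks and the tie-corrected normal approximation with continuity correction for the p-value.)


Step 1: Combine and sort all 14 observations; assign midranks.
sorted (value, group): (5,X), (8,X), (15,Y), (17,Y), (18,Y), (21,X), (23,X), (23,Y), (25,X), (26,X), (28,Y), (29,X), (32,Y), (37,Y)
ranks: 5->1, 8->2, 15->3, 17->4, 18->5, 21->6, 23->7.5, 23->7.5, 25->9, 26->10, 28->11, 29->12, 32->13, 37->14
Step 2: Rank sum for X: R1 = 1 + 2 + 6 + 7.5 + 9 + 10 + 12 = 47.5.
Step 3: U_X = R1 - n1(n1+1)/2 = 47.5 - 7*8/2 = 47.5 - 28 = 19.5.
       U_Y = n1*n2 - U_X = 49 - 19.5 = 29.5.
Step 4: Ties are present, so use the tie-corrected normal approximation (with continuity correction) for the p-value.
Step 5: p-value = 0.564871; compare to alpha = 0.05. fail to reject H0.

U_X = 19.5, p = 0.564871, fail to reject H0 at alpha = 0.05.


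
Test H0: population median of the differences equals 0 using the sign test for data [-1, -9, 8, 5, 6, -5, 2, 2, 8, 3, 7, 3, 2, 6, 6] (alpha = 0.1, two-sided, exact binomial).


Step 1: Discard zero differences. Original n = 15; n_eff = number of nonzero differences = 15.
Nonzero differences (with sign): -1, -9, +8, +5, +6, -5, +2, +2, +8, +3, +7, +3, +2, +6, +6
Step 2: Count signs: positive = 12, negative = 3.
Step 3: Under H0: P(positive) = 0.5, so the number of positives S ~ Bin(15, 0.5).
Step 4: Two-sided exact p-value = sum of Bin(15,0.5) probabilities at or below the observed probability = 0.035156.
Step 5: alpha = 0.1. reject H0.

n_eff = 15, pos = 12, neg = 3, p = 0.035156, reject H0.


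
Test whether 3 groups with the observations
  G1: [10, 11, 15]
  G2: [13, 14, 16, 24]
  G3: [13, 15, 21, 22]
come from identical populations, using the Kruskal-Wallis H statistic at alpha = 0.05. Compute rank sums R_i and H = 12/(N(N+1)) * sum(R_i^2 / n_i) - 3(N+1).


Step 1: Combine all N = 11 observations and assign midranks.
sorted (value, group, rank): (10,G1,1), (11,G1,2), (13,G2,3.5), (13,G3,3.5), (14,G2,5), (15,G1,6.5), (15,G3,6.5), (16,G2,8), (21,G3,9), (22,G3,10), (24,G2,11)
Step 2: Sum ranks within each group.
R_1 = 9.5 (n_1 = 3)
R_2 = 27.5 (n_2 = 4)
R_3 = 29 (n_3 = 4)
Step 3: H = 12/(N(N+1)) * sum(R_i^2/n_i) - 3(N+1)
     = 12/(11*12) * (9.5^2/3 + 27.5^2/4 + 29^2/4) - 3*12
     = 0.090909 * 429.396 - 36
     = 3.035985.
Step 4: Ties present; correction factor C = 1 - 12/(11^3 - 11) = 0.990909. Corrected H = 3.035985 / 0.990909 = 3.063838.
Step 5: Under H0, H ~ chi^2(2); p-value = 0.216121.
Step 6: alpha = 0.05. fail to reject H0.

H = 3.0638, df = 2, p = 0.216121, fail to reject H0.


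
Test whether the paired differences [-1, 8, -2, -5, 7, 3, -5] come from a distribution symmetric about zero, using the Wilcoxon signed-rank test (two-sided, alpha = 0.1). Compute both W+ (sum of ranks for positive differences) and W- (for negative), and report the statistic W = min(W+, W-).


Step 1: Drop any zero differences (none here) and take |d_i|.
|d| = [1, 8, 2, 5, 7, 3, 5]
Step 2: Midrank |d_i| (ties get averaged ranks).
ranks: |1|->1, |8|->7, |2|->2, |5|->4.5, |7|->6, |3|->3, |5|->4.5
Step 3: Attach original signs; sum ranks with positive sign and with negative sign.
W+ = 7 + 6 + 3 = 16
W- = 1 + 2 + 4.5 + 4.5 = 12
(Check: W+ + W- = 28 should equal n(n+1)/2 = 28.)
Step 4: Test statistic W = min(W+, W-) = 12.
Step 5: Ties in |d|, so use the tie-corrected normal approximation.
        E[W] = n(n+1)/4 = 7*8/4 = 14.
        Tie groups: |d|=5 (t=2); sum(t^3 - t) = 6.
        Var[W] = n(n+1)(2n+1)/24 - sum(t^3-t)/48 = 840/24 - 6/48 = 34.875.
        z = (W - E[W]) / sqrt(Var[W]) = (12 - 14) / 5.9055 = -0.3387.
        Two-sided p = 2*Phi(z) = 0.734861.
Step 6: alpha = 0.1. fail to reject H0.

W+ = 16, W- = 12, W = min = 12, p = 0.734861, fail to reject H0.


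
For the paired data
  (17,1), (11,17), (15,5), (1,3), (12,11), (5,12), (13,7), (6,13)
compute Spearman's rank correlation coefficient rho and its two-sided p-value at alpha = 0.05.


Step 1: Rank x and y separately (midranks; no ties here).
rank(x): 17->8, 11->4, 15->7, 1->1, 12->5, 5->2, 13->6, 6->3
rank(y): 1->1, 17->8, 5->3, 3->2, 11->5, 12->6, 7->4, 13->7
Step 2: d_i = R_x(i) - R_y(i); compute d_i^2.
  (8-1)^2=49, (4-8)^2=16, (7-3)^2=16, (1-2)^2=1, (5-5)^2=0, (2-6)^2=16, (6-4)^2=4, (3-7)^2=16
sum(d^2) = 118.
Step 3: rho = 1 - 6*118 / (8*(8^2 - 1)) = 1 - 708/504 = -0.404762.
Step 4: Under H0, t = rho * sqrt((n-2)/(1-rho^2)) = -1.0842 ~ t(6).
Step 5: Two-sided p-value from the t-distribution with 6 df = 0.319889.
Step 6: alpha = 0.05. fail to reject H0.

rho = -0.4048, p = 0.319889, fail to reject H0 at alpha = 0.05.


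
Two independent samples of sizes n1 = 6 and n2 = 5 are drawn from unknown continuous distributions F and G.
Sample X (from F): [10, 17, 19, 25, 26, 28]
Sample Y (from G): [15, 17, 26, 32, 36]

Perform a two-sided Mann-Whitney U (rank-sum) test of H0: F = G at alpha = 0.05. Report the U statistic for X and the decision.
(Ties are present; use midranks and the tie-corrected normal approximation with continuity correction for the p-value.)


Step 1: Combine and sort all 11 observations; assign midranks.
sorted (value, group): (10,X), (15,Y), (17,X), (17,Y), (19,X), (25,X), (26,X), (26,Y), (28,X), (32,Y), (36,Y)
ranks: 10->1, 15->2, 17->3.5, 17->3.5, 19->5, 25->6, 26->7.5, 26->7.5, 28->9, 32->10, 36->11
Step 2: Rank sum for X: R1 = 1 + 3.5 + 5 + 6 + 7.5 + 9 = 32.
Step 3: U_X = R1 - n1(n1+1)/2 = 32 - 6*7/2 = 32 - 21 = 11.
       U_Y = n1*n2 - U_X = 30 - 11 = 19.
Step 4: Ties are present, so use the tie-corrected normal approximation (with continuity correction) for the p-value.
Step 5: p-value = 0.520916; compare to alpha = 0.05. fail to reject H0.

U_X = 11, p = 0.520916, fail to reject H0 at alpha = 0.05.


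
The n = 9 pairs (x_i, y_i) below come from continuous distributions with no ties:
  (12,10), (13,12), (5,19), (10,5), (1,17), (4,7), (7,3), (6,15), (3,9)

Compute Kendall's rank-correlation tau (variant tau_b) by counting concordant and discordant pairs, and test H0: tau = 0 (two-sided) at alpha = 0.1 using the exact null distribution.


Step 1: Enumerate the 36 unordered pairs (i,j) with i<j and classify each by sign(x_j-x_i) * sign(y_j-y_i).
  (1,2):dx=+1,dy=+2->C; (1,3):dx=-7,dy=+9->D; (1,4):dx=-2,dy=-5->C; (1,5):dx=-11,dy=+7->D
  (1,6):dx=-8,dy=-3->C; (1,7):dx=-5,dy=-7->C; (1,8):dx=-6,dy=+5->D; (1,9):dx=-9,dy=-1->C
  (2,3):dx=-8,dy=+7->D; (2,4):dx=-3,dy=-7->C; (2,5):dx=-12,dy=+5->D; (2,6):dx=-9,dy=-5->C
  (2,7):dx=-6,dy=-9->C; (2,8):dx=-7,dy=+3->D; (2,9):dx=-10,dy=-3->C; (3,4):dx=+5,dy=-14->D
  (3,5):dx=-4,dy=-2->C; (3,6):dx=-1,dy=-12->C; (3,7):dx=+2,dy=-16->D; (3,8):dx=+1,dy=-4->D
  (3,9):dx=-2,dy=-10->C; (4,5):dx=-9,dy=+12->D; (4,6):dx=-6,dy=+2->D; (4,7):dx=-3,dy=-2->C
  (4,8):dx=-4,dy=+10->D; (4,9):dx=-7,dy=+4->D; (5,6):dx=+3,dy=-10->D; (5,7):dx=+6,dy=-14->D
  (5,8):dx=+5,dy=-2->D; (5,9):dx=+2,dy=-8->D; (6,7):dx=+3,dy=-4->D; (6,8):dx=+2,dy=+8->C
  (6,9):dx=-1,dy=+2->D; (7,8):dx=-1,dy=+12->D; (7,9):dx=-4,dy=+6->D; (8,9):dx=-3,dy=-6->C
Step 2: C = 15, D = 21, total pairs = 36.
Step 3: tau = (C - D)/(n(n-1)/2) = (15 - 21)/36 = -0.166667.
Step 4: Exact two-sided p-value (enumerate n! = 362880 permutations of y under H0): p = 0.612202.
Step 5: alpha = 0.1. fail to reject H0.

tau_b = -0.1667 (C=15, D=21), p = 0.612202, fail to reject H0.


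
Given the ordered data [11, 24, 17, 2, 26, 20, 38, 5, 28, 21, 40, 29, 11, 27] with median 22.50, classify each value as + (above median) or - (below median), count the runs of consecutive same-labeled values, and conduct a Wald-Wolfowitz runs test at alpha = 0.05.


Step 1: Compute median = 22.50; label A = above, B = below.
Labels in order: BABBABABABAABA  (n_A = 7, n_B = 7)
Step 2: Count runs R = 12.
Step 3: Under H0 (random ordering), E[R] = 2*n_A*n_B/(n_A+n_B) + 1 = 2*7*7/14 + 1 = 8.0000.
        Var[R] = 2*n_A*n_B*(2*n_A*n_B - n_A - n_B) / ((n_A+n_B)^2 * (n_A+n_B-1)) = 8232/2548 = 3.2308.
        SD[R] = 1.7974.
Step 4: Continuity-corrected z = (R - 0.5 - E[R]) / SD[R] = (12 - 0.5 - 8.0000) / 1.7974 = 1.9472.
Step 5: Two-sided p-value via normal approximation = 2*(1 - Phi(|z|)) = 0.051508.
Step 6: alpha = 0.05. fail to reject H0.

R = 12, z = 1.9472, p = 0.051508, fail to reject H0.


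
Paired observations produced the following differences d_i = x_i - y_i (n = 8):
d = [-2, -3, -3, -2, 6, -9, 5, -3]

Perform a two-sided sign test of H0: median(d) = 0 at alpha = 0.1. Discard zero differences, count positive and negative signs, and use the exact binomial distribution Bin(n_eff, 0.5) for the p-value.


Step 1: Discard zero differences. Original n = 8; n_eff = number of nonzero differences = 8.
Nonzero differences (with sign): -2, -3, -3, -2, +6, -9, +5, -3
Step 2: Count signs: positive = 2, negative = 6.
Step 3: Under H0: P(positive) = 0.5, so the number of positives S ~ Bin(8, 0.5).
Step 4: Two-sided exact p-value = sum of Bin(8,0.5) probabilities at or below the observed probability = 0.289062.
Step 5: alpha = 0.1. fail to reject H0.

n_eff = 8, pos = 2, neg = 6, p = 0.289062, fail to reject H0.


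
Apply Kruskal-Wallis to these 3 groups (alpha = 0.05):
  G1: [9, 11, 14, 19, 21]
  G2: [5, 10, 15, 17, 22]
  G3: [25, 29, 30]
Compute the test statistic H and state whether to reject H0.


Step 1: Combine all N = 13 observations and assign midranks.
sorted (value, group, rank): (5,G2,1), (9,G1,2), (10,G2,3), (11,G1,4), (14,G1,5), (15,G2,6), (17,G2,7), (19,G1,8), (21,G1,9), (22,G2,10), (25,G3,11), (29,G3,12), (30,G3,13)
Step 2: Sum ranks within each group.
R_1 = 28 (n_1 = 5)
R_2 = 27 (n_2 = 5)
R_3 = 36 (n_3 = 3)
Step 3: H = 12/(N(N+1)) * sum(R_i^2/n_i) - 3(N+1)
     = 12/(13*14) * (28^2/5 + 27^2/5 + 36^2/3) - 3*14
     = 0.065934 * 734.6 - 42
     = 6.435165.
Step 4: No ties, so H is used without correction.
Step 5: Under H0, H ~ chi^2(2); p-value = 0.040052.
Step 6: alpha = 0.05. reject H0.

H = 6.4352, df = 2, p = 0.040052, reject H0.


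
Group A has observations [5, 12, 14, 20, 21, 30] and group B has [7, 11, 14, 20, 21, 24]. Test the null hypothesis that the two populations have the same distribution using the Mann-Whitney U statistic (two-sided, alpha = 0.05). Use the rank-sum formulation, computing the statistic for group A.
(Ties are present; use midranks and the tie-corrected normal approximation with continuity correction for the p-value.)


Step 1: Combine and sort all 12 observations; assign midranks.
sorted (value, group): (5,X), (7,Y), (11,Y), (12,X), (14,X), (14,Y), (20,X), (20,Y), (21,X), (21,Y), (24,Y), (30,X)
ranks: 5->1, 7->2, 11->3, 12->4, 14->5.5, 14->5.5, 20->7.5, 20->7.5, 21->9.5, 21->9.5, 24->11, 30->12
Step 2: Rank sum for X: R1 = 1 + 4 + 5.5 + 7.5 + 9.5 + 12 = 39.5.
Step 3: U_X = R1 - n1(n1+1)/2 = 39.5 - 6*7/2 = 39.5 - 21 = 18.5.
       U_Y = n1*n2 - U_X = 36 - 18.5 = 17.5.
Step 4: Ties are present, so use the tie-corrected normal approximation (with continuity correction) for the p-value.
Step 5: p-value = 1.000000; compare to alpha = 0.05. fail to reject H0.

U_X = 18.5, p = 1.000000, fail to reject H0 at alpha = 0.05.


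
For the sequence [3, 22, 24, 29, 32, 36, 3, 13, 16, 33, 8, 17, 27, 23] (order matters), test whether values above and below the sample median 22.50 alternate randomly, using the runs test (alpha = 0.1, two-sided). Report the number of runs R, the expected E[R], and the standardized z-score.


Step 1: Compute median = 22.50; label A = above, B = below.
Labels in order: BBAAAABBBABBAA  (n_A = 7, n_B = 7)
Step 2: Count runs R = 6.
Step 3: Under H0 (random ordering), E[R] = 2*n_A*n_B/(n_A+n_B) + 1 = 2*7*7/14 + 1 = 8.0000.
        Var[R] = 2*n_A*n_B*(2*n_A*n_B - n_A - n_B) / ((n_A+n_B)^2 * (n_A+n_B-1)) = 8232/2548 = 3.2308.
        SD[R] = 1.7974.
Step 4: Continuity-corrected z = (R + 0.5 - E[R]) / SD[R] = (6 + 0.5 - 8.0000) / 1.7974 = -0.8345.
Step 5: Two-sided p-value via normal approximation = 2*(1 - Phi(|z|)) = 0.403986.
Step 6: alpha = 0.1. fail to reject H0.

R = 6, z = -0.8345, p = 0.403986, fail to reject H0.


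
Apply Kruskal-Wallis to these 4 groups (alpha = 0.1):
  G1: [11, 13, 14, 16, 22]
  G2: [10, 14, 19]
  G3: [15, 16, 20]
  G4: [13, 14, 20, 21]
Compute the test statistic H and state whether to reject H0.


Step 1: Combine all N = 15 observations and assign midranks.
sorted (value, group, rank): (10,G2,1), (11,G1,2), (13,G1,3.5), (13,G4,3.5), (14,G1,6), (14,G2,6), (14,G4,6), (15,G3,8), (16,G1,9.5), (16,G3,9.5), (19,G2,11), (20,G3,12.5), (20,G4,12.5), (21,G4,14), (22,G1,15)
Step 2: Sum ranks within each group.
R_1 = 36 (n_1 = 5)
R_2 = 18 (n_2 = 3)
R_3 = 30 (n_3 = 3)
R_4 = 36 (n_4 = 4)
Step 3: H = 12/(N(N+1)) * sum(R_i^2/n_i) - 3(N+1)
     = 12/(15*16) * (36^2/5 + 18^2/3 + 30^2/3 + 36^2/4) - 3*16
     = 0.050000 * 991.2 - 48
     = 1.560000.
Step 4: Ties present; correction factor C = 1 - 42/(15^3 - 15) = 0.987500. Corrected H = 1.560000 / 0.987500 = 1.579747.
Step 5: Under H0, H ~ chi^2(3); p-value = 0.663991.
Step 6: alpha = 0.1. fail to reject H0.

H = 1.5797, df = 3, p = 0.663991, fail to reject H0.


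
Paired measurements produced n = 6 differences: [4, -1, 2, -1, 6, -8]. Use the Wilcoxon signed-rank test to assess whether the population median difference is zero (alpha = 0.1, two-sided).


Step 1: Drop any zero differences (none here) and take |d_i|.
|d| = [4, 1, 2, 1, 6, 8]
Step 2: Midrank |d_i| (ties get averaged ranks).
ranks: |4|->4, |1|->1.5, |2|->3, |1|->1.5, |6|->5, |8|->6
Step 3: Attach original signs; sum ranks with positive sign and with negative sign.
W+ = 4 + 3 + 5 = 12
W- = 1.5 + 1.5 + 6 = 9
(Check: W+ + W- = 21 should equal n(n+1)/2 = 21.)
Step 4: Test statistic W = min(W+, W-) = 9.
Step 5: Ties in |d|, so use the tie-corrected normal approximation.
        E[W] = n(n+1)/4 = 6*7/4 = 10.5.
        Tie groups: |d|=1 (t=2); sum(t^3 - t) = 6.
        Var[W] = n(n+1)(2n+1)/24 - sum(t^3-t)/48 = 546/24 - 6/48 = 22.625.
        z = (W - E[W]) / sqrt(Var[W]) = (9 - 10.5) / 4.7566 = -0.3154.
        Two-sided p = 2*Phi(z) = 0.752494.
Step 6: alpha = 0.1. fail to reject H0.

W+ = 12, W- = 9, W = min = 9, p = 0.752494, fail to reject H0.


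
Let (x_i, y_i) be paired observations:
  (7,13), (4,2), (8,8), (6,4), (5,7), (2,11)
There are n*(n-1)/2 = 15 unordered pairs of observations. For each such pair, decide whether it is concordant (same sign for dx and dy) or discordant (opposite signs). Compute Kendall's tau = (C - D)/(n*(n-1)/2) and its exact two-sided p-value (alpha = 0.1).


Step 1: Enumerate the 15 unordered pairs (i,j) with i<j and classify each by sign(x_j-x_i) * sign(y_j-y_i).
  (1,2):dx=-3,dy=-11->C; (1,3):dx=+1,dy=-5->D; (1,4):dx=-1,dy=-9->C; (1,5):dx=-2,dy=-6->C
  (1,6):dx=-5,dy=-2->C; (2,3):dx=+4,dy=+6->C; (2,4):dx=+2,dy=+2->C; (2,5):dx=+1,dy=+5->C
  (2,6):dx=-2,dy=+9->D; (3,4):dx=-2,dy=-4->C; (3,5):dx=-3,dy=-1->C; (3,6):dx=-6,dy=+3->D
  (4,5):dx=-1,dy=+3->D; (4,6):dx=-4,dy=+7->D; (5,6):dx=-3,dy=+4->D
Step 2: C = 9, D = 6, total pairs = 15.
Step 3: tau = (C - D)/(n(n-1)/2) = (9 - 6)/15 = 0.200000.
Step 4: Exact two-sided p-value (enumerate n! = 720 permutations of y under H0): p = 0.719444.
Step 5: alpha = 0.1. fail to reject H0.

tau_b = 0.2000 (C=9, D=6), p = 0.719444, fail to reject H0.


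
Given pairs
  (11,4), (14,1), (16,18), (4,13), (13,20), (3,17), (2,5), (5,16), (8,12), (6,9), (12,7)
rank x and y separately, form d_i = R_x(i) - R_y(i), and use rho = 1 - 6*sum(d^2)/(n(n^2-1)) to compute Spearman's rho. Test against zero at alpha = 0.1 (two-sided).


Step 1: Rank x and y separately (midranks; no ties here).
rank(x): 11->7, 14->10, 16->11, 4->3, 13->9, 3->2, 2->1, 5->4, 8->6, 6->5, 12->8
rank(y): 4->2, 1->1, 18->10, 13->7, 20->11, 17->9, 5->3, 16->8, 12->6, 9->5, 7->4
Step 2: d_i = R_x(i) - R_y(i); compute d_i^2.
  (7-2)^2=25, (10-1)^2=81, (11-10)^2=1, (3-7)^2=16, (9-11)^2=4, (2-9)^2=49, (1-3)^2=4, (4-8)^2=16, (6-6)^2=0, (5-5)^2=0, (8-4)^2=16
sum(d^2) = 212.
Step 3: rho = 1 - 6*212 / (11*(11^2 - 1)) = 1 - 1272/1320 = 0.036364.
Step 4: Under H0, t = rho * sqrt((n-2)/(1-rho^2)) = 0.1092 ~ t(9).
Step 5: Two-sided p-value from the t-distribution with 9 df = 0.915468.
Step 6: alpha = 0.1. fail to reject H0.

rho = 0.0364, p = 0.915468, fail to reject H0 at alpha = 0.1.


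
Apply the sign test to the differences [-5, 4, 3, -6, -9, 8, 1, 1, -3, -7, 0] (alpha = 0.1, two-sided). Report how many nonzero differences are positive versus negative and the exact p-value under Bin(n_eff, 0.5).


Step 1: Discard zero differences. Original n = 11; n_eff = number of nonzero differences = 10.
Nonzero differences (with sign): -5, +4, +3, -6, -9, +8, +1, +1, -3, -7
Step 2: Count signs: positive = 5, negative = 5.
Step 3: Under H0: P(positive) = 0.5, so the number of positives S ~ Bin(10, 0.5).
Step 4: Two-sided exact p-value = sum of Bin(10,0.5) probabilities at or below the observed probability = 1.000000.
Step 5: alpha = 0.1. fail to reject H0.

n_eff = 10, pos = 5, neg = 5, p = 1.000000, fail to reject H0.


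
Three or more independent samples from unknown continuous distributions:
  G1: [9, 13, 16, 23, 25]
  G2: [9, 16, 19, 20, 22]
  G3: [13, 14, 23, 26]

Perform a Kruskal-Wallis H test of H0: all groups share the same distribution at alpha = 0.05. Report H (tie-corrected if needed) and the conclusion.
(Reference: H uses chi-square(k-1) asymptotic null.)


Step 1: Combine all N = 14 observations and assign midranks.
sorted (value, group, rank): (9,G1,1.5), (9,G2,1.5), (13,G1,3.5), (13,G3,3.5), (14,G3,5), (16,G1,6.5), (16,G2,6.5), (19,G2,8), (20,G2,9), (22,G2,10), (23,G1,11.5), (23,G3,11.5), (25,G1,13), (26,G3,14)
Step 2: Sum ranks within each group.
R_1 = 36 (n_1 = 5)
R_2 = 35 (n_2 = 5)
R_3 = 34 (n_3 = 4)
Step 3: H = 12/(N(N+1)) * sum(R_i^2/n_i) - 3(N+1)
     = 12/(14*15) * (36^2/5 + 35^2/5 + 34^2/4) - 3*15
     = 0.057143 * 793.2 - 45
     = 0.325714.
Step 4: Ties present; correction factor C = 1 - 24/(14^3 - 14) = 0.991209. Corrected H = 0.325714 / 0.991209 = 0.328603.
Step 5: Under H0, H ~ chi^2(2); p-value = 0.848486.
Step 6: alpha = 0.05. fail to reject H0.

H = 0.3286, df = 2, p = 0.848486, fail to reject H0.


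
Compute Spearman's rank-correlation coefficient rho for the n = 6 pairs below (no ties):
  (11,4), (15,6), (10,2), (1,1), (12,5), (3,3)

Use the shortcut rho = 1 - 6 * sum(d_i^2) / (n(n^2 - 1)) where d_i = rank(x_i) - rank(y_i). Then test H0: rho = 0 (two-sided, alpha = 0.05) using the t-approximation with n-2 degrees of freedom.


Step 1: Rank x and y separately (midranks; no ties here).
rank(x): 11->4, 15->6, 10->3, 1->1, 12->5, 3->2
rank(y): 4->4, 6->6, 2->2, 1->1, 5->5, 3->3
Step 2: d_i = R_x(i) - R_y(i); compute d_i^2.
  (4-4)^2=0, (6-6)^2=0, (3-2)^2=1, (1-1)^2=0, (5-5)^2=0, (2-3)^2=1
sum(d^2) = 2.
Step 3: rho = 1 - 6*2 / (6*(6^2 - 1)) = 1 - 12/210 = 0.942857.
Step 4: Under H0, t = rho * sqrt((n-2)/(1-rho^2)) = 5.6595 ~ t(4).
Step 5: Two-sided p-value from the t-distribution with 4 df = 0.004805.
Step 6: alpha = 0.05. reject H0.

rho = 0.9429, p = 0.004805, reject H0 at alpha = 0.05.


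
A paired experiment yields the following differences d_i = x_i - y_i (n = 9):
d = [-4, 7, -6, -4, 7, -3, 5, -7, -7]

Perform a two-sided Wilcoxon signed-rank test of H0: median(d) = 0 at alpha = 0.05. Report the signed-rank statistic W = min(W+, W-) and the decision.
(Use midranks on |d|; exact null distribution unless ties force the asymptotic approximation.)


Step 1: Drop any zero differences (none here) and take |d_i|.
|d| = [4, 7, 6, 4, 7, 3, 5, 7, 7]
Step 2: Midrank |d_i| (ties get averaged ranks).
ranks: |4|->2.5, |7|->7.5, |6|->5, |4|->2.5, |7|->7.5, |3|->1, |5|->4, |7|->7.5, |7|->7.5
Step 3: Attach original signs; sum ranks with positive sign and with negative sign.
W+ = 7.5 + 7.5 + 4 = 19
W- = 2.5 + 5 + 2.5 + 1 + 7.5 + 7.5 = 26
(Check: W+ + W- = 45 should equal n(n+1)/2 = 45.)
Step 4: Test statistic W = min(W+, W-) = 19.
Step 5: Ties in |d|, so use the tie-corrected normal approximation.
        E[W] = n(n+1)/4 = 9*10/4 = 22.5.
        Tie groups: |d|=4 (t=2), |d|=7 (t=4); sum(t^3 - t) = 66.
        Var[W] = n(n+1)(2n+1)/24 - sum(t^3-t)/48 = 1710/24 - 66/48 = 69.875.
        z = (W - E[W]) / sqrt(Var[W]) = (19 - 22.5) / 8.3591 = -0.4187.
        Two-sided p = 2*Phi(z) = 0.675432.
Step 6: alpha = 0.05. fail to reject H0.

W+ = 19, W- = 26, W = min = 19, p = 0.675432, fail to reject H0.


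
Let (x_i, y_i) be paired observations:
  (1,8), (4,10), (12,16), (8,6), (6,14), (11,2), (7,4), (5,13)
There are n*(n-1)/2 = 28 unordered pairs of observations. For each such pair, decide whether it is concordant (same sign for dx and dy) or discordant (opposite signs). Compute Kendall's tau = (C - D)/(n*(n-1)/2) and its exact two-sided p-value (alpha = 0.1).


Step 1: Enumerate the 28 unordered pairs (i,j) with i<j and classify each by sign(x_j-x_i) * sign(y_j-y_i).
  (1,2):dx=+3,dy=+2->C; (1,3):dx=+11,dy=+8->C; (1,4):dx=+7,dy=-2->D; (1,5):dx=+5,dy=+6->C
  (1,6):dx=+10,dy=-6->D; (1,7):dx=+6,dy=-4->D; (1,8):dx=+4,dy=+5->C; (2,3):dx=+8,dy=+6->C
  (2,4):dx=+4,dy=-4->D; (2,5):dx=+2,dy=+4->C; (2,6):dx=+7,dy=-8->D; (2,7):dx=+3,dy=-6->D
  (2,8):dx=+1,dy=+3->C; (3,4):dx=-4,dy=-10->C; (3,5):dx=-6,dy=-2->C; (3,6):dx=-1,dy=-14->C
  (3,7):dx=-5,dy=-12->C; (3,8):dx=-7,dy=-3->C; (4,5):dx=-2,dy=+8->D; (4,6):dx=+3,dy=-4->D
  (4,7):dx=-1,dy=-2->C; (4,8):dx=-3,dy=+7->D; (5,6):dx=+5,dy=-12->D; (5,7):dx=+1,dy=-10->D
  (5,8):dx=-1,dy=-1->C; (6,7):dx=-4,dy=+2->D; (6,8):dx=-6,dy=+11->D; (7,8):dx=-2,dy=+9->D
Step 2: C = 14, D = 14, total pairs = 28.
Step 3: tau = (C - D)/(n(n-1)/2) = (14 - 14)/28 = 0.000000.
Step 4: Exact two-sided p-value (enumerate n! = 40320 permutations of y under H0): p = 1.000000.
Step 5: alpha = 0.1. fail to reject H0.

tau_b = 0.0000 (C=14, D=14), p = 1.000000, fail to reject H0.


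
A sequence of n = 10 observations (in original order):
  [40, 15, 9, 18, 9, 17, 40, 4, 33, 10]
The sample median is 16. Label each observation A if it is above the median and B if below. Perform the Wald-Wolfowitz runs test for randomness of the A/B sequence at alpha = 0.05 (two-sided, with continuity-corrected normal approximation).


Step 1: Compute median = 16; label A = above, B = below.
Labels in order: ABBABAABAB  (n_A = 5, n_B = 5)
Step 2: Count runs R = 8.
Step 3: Under H0 (random ordering), E[R] = 2*n_A*n_B/(n_A+n_B) + 1 = 2*5*5/10 + 1 = 6.0000.
        Var[R] = 2*n_A*n_B*(2*n_A*n_B - n_A - n_B) / ((n_A+n_B)^2 * (n_A+n_B-1)) = 2000/900 = 2.2222.
        SD[R] = 1.4907.
Step 4: Continuity-corrected z = (R - 0.5 - E[R]) / SD[R] = (8 - 0.5 - 6.0000) / 1.4907 = 1.0062.
Step 5: Two-sided p-value via normal approximation = 2*(1 - Phi(|z|)) = 0.314305.
Step 6: alpha = 0.05. fail to reject H0.

R = 8, z = 1.0062, p = 0.314305, fail to reject H0.


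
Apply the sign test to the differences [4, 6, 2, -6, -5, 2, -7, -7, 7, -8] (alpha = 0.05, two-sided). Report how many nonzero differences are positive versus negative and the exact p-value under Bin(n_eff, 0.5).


Step 1: Discard zero differences. Original n = 10; n_eff = number of nonzero differences = 10.
Nonzero differences (with sign): +4, +6, +2, -6, -5, +2, -7, -7, +7, -8
Step 2: Count signs: positive = 5, negative = 5.
Step 3: Under H0: P(positive) = 0.5, so the number of positives S ~ Bin(10, 0.5).
Step 4: Two-sided exact p-value = sum of Bin(10,0.5) probabilities at or below the observed probability = 1.000000.
Step 5: alpha = 0.05. fail to reject H0.

n_eff = 10, pos = 5, neg = 5, p = 1.000000, fail to reject H0.


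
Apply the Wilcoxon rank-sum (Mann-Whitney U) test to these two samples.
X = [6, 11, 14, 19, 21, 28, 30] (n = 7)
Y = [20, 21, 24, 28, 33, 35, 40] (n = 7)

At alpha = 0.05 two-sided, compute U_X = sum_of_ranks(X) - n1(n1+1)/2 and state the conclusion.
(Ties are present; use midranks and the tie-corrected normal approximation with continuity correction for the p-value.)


Step 1: Combine and sort all 14 observations; assign midranks.
sorted (value, group): (6,X), (11,X), (14,X), (19,X), (20,Y), (21,X), (21,Y), (24,Y), (28,X), (28,Y), (30,X), (33,Y), (35,Y), (40,Y)
ranks: 6->1, 11->2, 14->3, 19->4, 20->5, 21->6.5, 21->6.5, 24->8, 28->9.5, 28->9.5, 30->11, 33->12, 35->13, 40->14
Step 2: Rank sum for X: R1 = 1 + 2 + 3 + 4 + 6.5 + 9.5 + 11 = 37.
Step 3: U_X = R1 - n1(n1+1)/2 = 37 - 7*8/2 = 37 - 28 = 9.
       U_Y = n1*n2 - U_X = 49 - 9 = 40.
Step 4: Ties are present, so use the tie-corrected normal approximation (with continuity correction) for the p-value.
Step 5: p-value = 0.054750; compare to alpha = 0.05. fail to reject H0.

U_X = 9, p = 0.054750, fail to reject H0 at alpha = 0.05.


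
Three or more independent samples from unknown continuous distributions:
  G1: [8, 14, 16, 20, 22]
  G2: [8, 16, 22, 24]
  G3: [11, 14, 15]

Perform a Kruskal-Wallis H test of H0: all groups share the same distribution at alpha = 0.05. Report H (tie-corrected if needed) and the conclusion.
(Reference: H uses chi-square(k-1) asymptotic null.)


Step 1: Combine all N = 12 observations and assign midranks.
sorted (value, group, rank): (8,G1,1.5), (8,G2,1.5), (11,G3,3), (14,G1,4.5), (14,G3,4.5), (15,G3,6), (16,G1,7.5), (16,G2,7.5), (20,G1,9), (22,G1,10.5), (22,G2,10.5), (24,G2,12)
Step 2: Sum ranks within each group.
R_1 = 33 (n_1 = 5)
R_2 = 31.5 (n_2 = 4)
R_3 = 13.5 (n_3 = 3)
Step 3: H = 12/(N(N+1)) * sum(R_i^2/n_i) - 3(N+1)
     = 12/(12*13) * (33^2/5 + 31.5^2/4 + 13.5^2/3) - 3*13
     = 0.076923 * 526.612 - 39
     = 1.508654.
Step 4: Ties present; correction factor C = 1 - 24/(12^3 - 12) = 0.986014. Corrected H = 1.508654 / 0.986014 = 1.530053.
Step 5: Under H0, H ~ chi^2(2); p-value = 0.465322.
Step 6: alpha = 0.05. fail to reject H0.

H = 1.5301, df = 2, p = 0.465322, fail to reject H0.


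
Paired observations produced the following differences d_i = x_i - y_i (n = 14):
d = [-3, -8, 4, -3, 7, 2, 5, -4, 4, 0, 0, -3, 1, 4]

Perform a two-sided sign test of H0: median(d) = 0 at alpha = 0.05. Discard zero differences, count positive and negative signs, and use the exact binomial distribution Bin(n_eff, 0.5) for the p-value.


Step 1: Discard zero differences. Original n = 14; n_eff = number of nonzero differences = 12.
Nonzero differences (with sign): -3, -8, +4, -3, +7, +2, +5, -4, +4, -3, +1, +4
Step 2: Count signs: positive = 7, negative = 5.
Step 3: Under H0: P(positive) = 0.5, so the number of positives S ~ Bin(12, 0.5).
Step 4: Two-sided exact p-value = sum of Bin(12,0.5) probabilities at or below the observed probability = 0.774414.
Step 5: alpha = 0.05. fail to reject H0.

n_eff = 12, pos = 7, neg = 5, p = 0.774414, fail to reject H0.


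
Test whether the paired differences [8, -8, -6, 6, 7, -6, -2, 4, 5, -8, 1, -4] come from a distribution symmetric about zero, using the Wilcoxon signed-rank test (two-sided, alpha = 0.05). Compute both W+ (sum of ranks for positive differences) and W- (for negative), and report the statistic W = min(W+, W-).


Step 1: Drop any zero differences (none here) and take |d_i|.
|d| = [8, 8, 6, 6, 7, 6, 2, 4, 5, 8, 1, 4]
Step 2: Midrank |d_i| (ties get averaged ranks).
ranks: |8|->11, |8|->11, |6|->7, |6|->7, |7|->9, |6|->7, |2|->2, |4|->3.5, |5|->5, |8|->11, |1|->1, |4|->3.5
Step 3: Attach original signs; sum ranks with positive sign and with negative sign.
W+ = 11 + 7 + 9 + 3.5 + 5 + 1 = 36.5
W- = 11 + 7 + 7 + 2 + 11 + 3.5 = 41.5
(Check: W+ + W- = 78 should equal n(n+1)/2 = 78.)
Step 4: Test statistic W = min(W+, W-) = 36.5.
Step 5: Ties in |d|, so use the tie-corrected normal approximation.
        E[W] = n(n+1)/4 = 12*13/4 = 39.
        Tie groups: |d|=4 (t=2), |d|=6 (t=3), |d|=8 (t=3); sum(t^3 - t) = 54.
        Var[W] = n(n+1)(2n+1)/24 - sum(t^3-t)/48 = 3900/24 - 54/48 = 161.375.
        z = (W - E[W]) / sqrt(Var[W]) = (36.5 - 39) / 12.7033 = -0.1968.
        Two-sided p = 2*Phi(z) = 0.843985.
Step 6: alpha = 0.05. fail to reject H0.

W+ = 36.5, W- = 41.5, W = min = 36.5, p = 0.843985, fail to reject H0.


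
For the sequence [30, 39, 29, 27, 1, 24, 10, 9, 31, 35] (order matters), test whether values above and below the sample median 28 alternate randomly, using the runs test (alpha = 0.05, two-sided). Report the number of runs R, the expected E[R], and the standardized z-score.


Step 1: Compute median = 28; label A = above, B = below.
Labels in order: AAABBBBBAA  (n_A = 5, n_B = 5)
Step 2: Count runs R = 3.
Step 3: Under H0 (random ordering), E[R] = 2*n_A*n_B/(n_A+n_B) + 1 = 2*5*5/10 + 1 = 6.0000.
        Var[R] = 2*n_A*n_B*(2*n_A*n_B - n_A - n_B) / ((n_A+n_B)^2 * (n_A+n_B-1)) = 2000/900 = 2.2222.
        SD[R] = 1.4907.
Step 4: Continuity-corrected z = (R + 0.5 - E[R]) / SD[R] = (3 + 0.5 - 6.0000) / 1.4907 = -1.6771.
Step 5: Two-sided p-value via normal approximation = 2*(1 - Phi(|z|)) = 0.093533.
Step 6: alpha = 0.05. fail to reject H0.

R = 3, z = -1.6771, p = 0.093533, fail to reject H0.


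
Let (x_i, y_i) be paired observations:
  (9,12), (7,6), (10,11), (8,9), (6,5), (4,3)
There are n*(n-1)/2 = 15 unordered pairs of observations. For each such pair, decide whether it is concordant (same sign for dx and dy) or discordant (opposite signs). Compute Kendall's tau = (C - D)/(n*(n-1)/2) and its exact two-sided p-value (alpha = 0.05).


Step 1: Enumerate the 15 unordered pairs (i,j) with i<j and classify each by sign(x_j-x_i) * sign(y_j-y_i).
  (1,2):dx=-2,dy=-6->C; (1,3):dx=+1,dy=-1->D; (1,4):dx=-1,dy=-3->C; (1,5):dx=-3,dy=-7->C
  (1,6):dx=-5,dy=-9->C; (2,3):dx=+3,dy=+5->C; (2,4):dx=+1,dy=+3->C; (2,5):dx=-1,dy=-1->C
  (2,6):dx=-3,dy=-3->C; (3,4):dx=-2,dy=-2->C; (3,5):dx=-4,dy=-6->C; (3,6):dx=-6,dy=-8->C
  (4,5):dx=-2,dy=-4->C; (4,6):dx=-4,dy=-6->C; (5,6):dx=-2,dy=-2->C
Step 2: C = 14, D = 1, total pairs = 15.
Step 3: tau = (C - D)/(n(n-1)/2) = (14 - 1)/15 = 0.866667.
Step 4: Exact two-sided p-value (enumerate n! = 720 permutations of y under H0): p = 0.016667.
Step 5: alpha = 0.05. reject H0.

tau_b = 0.8667 (C=14, D=1), p = 0.016667, reject H0.


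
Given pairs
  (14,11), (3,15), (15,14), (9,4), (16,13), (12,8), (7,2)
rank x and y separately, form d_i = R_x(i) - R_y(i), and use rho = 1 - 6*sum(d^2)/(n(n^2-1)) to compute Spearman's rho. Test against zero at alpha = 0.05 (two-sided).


Step 1: Rank x and y separately (midranks; no ties here).
rank(x): 14->5, 3->1, 15->6, 9->3, 16->7, 12->4, 7->2
rank(y): 11->4, 15->7, 14->6, 4->2, 13->5, 8->3, 2->1
Step 2: d_i = R_x(i) - R_y(i); compute d_i^2.
  (5-4)^2=1, (1-7)^2=36, (6-6)^2=0, (3-2)^2=1, (7-5)^2=4, (4-3)^2=1, (2-1)^2=1
sum(d^2) = 44.
Step 3: rho = 1 - 6*44 / (7*(7^2 - 1)) = 1 - 264/336 = 0.214286.
Step 4: Under H0, t = rho * sqrt((n-2)/(1-rho^2)) = 0.4906 ~ t(5).
Step 5: Two-sided p-value from the t-distribution with 5 df = 0.644512.
Step 6: alpha = 0.05. fail to reject H0.

rho = 0.2143, p = 0.644512, fail to reject H0 at alpha = 0.05.


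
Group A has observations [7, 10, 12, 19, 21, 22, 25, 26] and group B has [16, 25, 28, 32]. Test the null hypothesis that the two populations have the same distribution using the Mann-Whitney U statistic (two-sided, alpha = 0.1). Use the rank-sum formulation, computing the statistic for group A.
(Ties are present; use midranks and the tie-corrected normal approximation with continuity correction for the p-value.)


Step 1: Combine and sort all 12 observations; assign midranks.
sorted (value, group): (7,X), (10,X), (12,X), (16,Y), (19,X), (21,X), (22,X), (25,X), (25,Y), (26,X), (28,Y), (32,Y)
ranks: 7->1, 10->2, 12->3, 16->4, 19->5, 21->6, 22->7, 25->8.5, 25->8.5, 26->10, 28->11, 32->12
Step 2: Rank sum for X: R1 = 1 + 2 + 3 + 5 + 6 + 7 + 8.5 + 10 = 42.5.
Step 3: U_X = R1 - n1(n1+1)/2 = 42.5 - 8*9/2 = 42.5 - 36 = 6.5.
       U_Y = n1*n2 - U_X = 32 - 6.5 = 25.5.
Step 4: Ties are present, so use the tie-corrected normal approximation (with continuity correction) for the p-value.
Step 5: p-value = 0.125707; compare to alpha = 0.1. fail to reject H0.

U_X = 6.5, p = 0.125707, fail to reject H0 at alpha = 0.1.


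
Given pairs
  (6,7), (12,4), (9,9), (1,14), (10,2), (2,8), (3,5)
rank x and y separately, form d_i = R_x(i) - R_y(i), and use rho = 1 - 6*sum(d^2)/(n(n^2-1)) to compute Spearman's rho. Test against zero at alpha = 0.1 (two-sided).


Step 1: Rank x and y separately (midranks; no ties here).
rank(x): 6->4, 12->7, 9->5, 1->1, 10->6, 2->2, 3->3
rank(y): 7->4, 4->2, 9->6, 14->7, 2->1, 8->5, 5->3
Step 2: d_i = R_x(i) - R_y(i); compute d_i^2.
  (4-4)^2=0, (7-2)^2=25, (5-6)^2=1, (1-7)^2=36, (6-1)^2=25, (2-5)^2=9, (3-3)^2=0
sum(d^2) = 96.
Step 3: rho = 1 - 6*96 / (7*(7^2 - 1)) = 1 - 576/336 = -0.714286.
Step 4: Under H0, t = rho * sqrt((n-2)/(1-rho^2)) = -2.2822 ~ t(5).
Step 5: Two-sided p-value from the t-distribution with 5 df = 0.071344.
Step 6: alpha = 0.1. reject H0.

rho = -0.7143, p = 0.071344, reject H0 at alpha = 0.1.


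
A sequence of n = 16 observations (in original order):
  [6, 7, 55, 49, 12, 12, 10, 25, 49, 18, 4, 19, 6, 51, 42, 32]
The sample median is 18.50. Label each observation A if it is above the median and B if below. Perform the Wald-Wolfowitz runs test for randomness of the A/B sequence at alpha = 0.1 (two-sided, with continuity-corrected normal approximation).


Step 1: Compute median = 18.50; label A = above, B = below.
Labels in order: BBAABBBAABBABAAA  (n_A = 8, n_B = 8)
Step 2: Count runs R = 8.
Step 3: Under H0 (random ordering), E[R] = 2*n_A*n_B/(n_A+n_B) + 1 = 2*8*8/16 + 1 = 9.0000.
        Var[R] = 2*n_A*n_B*(2*n_A*n_B - n_A - n_B) / ((n_A+n_B)^2 * (n_A+n_B-1)) = 14336/3840 = 3.7333.
        SD[R] = 1.9322.
Step 4: Continuity-corrected z = (R + 0.5 - E[R]) / SD[R] = (8 + 0.5 - 9.0000) / 1.9322 = -0.2588.
Step 5: Two-sided p-value via normal approximation = 2*(1 - Phi(|z|)) = 0.795809.
Step 6: alpha = 0.1. fail to reject H0.

R = 8, z = -0.2588, p = 0.795809, fail to reject H0.


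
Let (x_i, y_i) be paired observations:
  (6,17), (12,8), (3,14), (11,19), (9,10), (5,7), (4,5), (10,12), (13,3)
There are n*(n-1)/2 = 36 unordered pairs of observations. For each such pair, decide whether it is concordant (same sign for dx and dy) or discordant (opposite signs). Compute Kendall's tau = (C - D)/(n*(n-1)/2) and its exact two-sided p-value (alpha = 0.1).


Step 1: Enumerate the 36 unordered pairs (i,j) with i<j and classify each by sign(x_j-x_i) * sign(y_j-y_i).
  (1,2):dx=+6,dy=-9->D; (1,3):dx=-3,dy=-3->C; (1,4):dx=+5,dy=+2->C; (1,5):dx=+3,dy=-7->D
  (1,6):dx=-1,dy=-10->C; (1,7):dx=-2,dy=-12->C; (1,8):dx=+4,dy=-5->D; (1,9):dx=+7,dy=-14->D
  (2,3):dx=-9,dy=+6->D; (2,4):dx=-1,dy=+11->D; (2,5):dx=-3,dy=+2->D; (2,6):dx=-7,dy=-1->C
  (2,7):dx=-8,dy=-3->C; (2,8):dx=-2,dy=+4->D; (2,9):dx=+1,dy=-5->D; (3,4):dx=+8,dy=+5->C
  (3,5):dx=+6,dy=-4->D; (3,6):dx=+2,dy=-7->D; (3,7):dx=+1,dy=-9->D; (3,8):dx=+7,dy=-2->D
  (3,9):dx=+10,dy=-11->D; (4,5):dx=-2,dy=-9->C; (4,6):dx=-6,dy=-12->C; (4,7):dx=-7,dy=-14->C
  (4,8):dx=-1,dy=-7->C; (4,9):dx=+2,dy=-16->D; (5,6):dx=-4,dy=-3->C; (5,7):dx=-5,dy=-5->C
  (5,8):dx=+1,dy=+2->C; (5,9):dx=+4,dy=-7->D; (6,7):dx=-1,dy=-2->C; (6,8):dx=+5,dy=+5->C
  (6,9):dx=+8,dy=-4->D; (7,8):dx=+6,dy=+7->C; (7,9):dx=+9,dy=-2->D; (8,9):dx=+3,dy=-9->D
Step 2: C = 17, D = 19, total pairs = 36.
Step 3: tau = (C - D)/(n(n-1)/2) = (17 - 19)/36 = -0.055556.
Step 4: Exact two-sided p-value (enumerate n! = 362880 permutations of y under H0): p = 0.919455.
Step 5: alpha = 0.1. fail to reject H0.

tau_b = -0.0556 (C=17, D=19), p = 0.919455, fail to reject H0.


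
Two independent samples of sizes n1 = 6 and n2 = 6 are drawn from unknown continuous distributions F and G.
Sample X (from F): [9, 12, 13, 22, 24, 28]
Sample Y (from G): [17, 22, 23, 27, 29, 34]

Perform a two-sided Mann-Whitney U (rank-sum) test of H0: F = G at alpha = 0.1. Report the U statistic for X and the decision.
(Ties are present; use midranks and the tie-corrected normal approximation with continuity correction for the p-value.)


Step 1: Combine and sort all 12 observations; assign midranks.
sorted (value, group): (9,X), (12,X), (13,X), (17,Y), (22,X), (22,Y), (23,Y), (24,X), (27,Y), (28,X), (29,Y), (34,Y)
ranks: 9->1, 12->2, 13->3, 17->4, 22->5.5, 22->5.5, 23->7, 24->8, 27->9, 28->10, 29->11, 34->12
Step 2: Rank sum for X: R1 = 1 + 2 + 3 + 5.5 + 8 + 10 = 29.5.
Step 3: U_X = R1 - n1(n1+1)/2 = 29.5 - 6*7/2 = 29.5 - 21 = 8.5.
       U_Y = n1*n2 - U_X = 36 - 8.5 = 27.5.
Step 4: Ties are present, so use the tie-corrected normal approximation (with continuity correction) for the p-value.
Step 5: p-value = 0.148829; compare to alpha = 0.1. fail to reject H0.

U_X = 8.5, p = 0.148829, fail to reject H0 at alpha = 0.1.


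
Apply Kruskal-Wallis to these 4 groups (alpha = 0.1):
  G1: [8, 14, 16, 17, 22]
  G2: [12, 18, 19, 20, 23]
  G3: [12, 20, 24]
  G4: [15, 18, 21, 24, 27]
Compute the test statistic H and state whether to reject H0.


Step 1: Combine all N = 18 observations and assign midranks.
sorted (value, group, rank): (8,G1,1), (12,G2,2.5), (12,G3,2.5), (14,G1,4), (15,G4,5), (16,G1,6), (17,G1,7), (18,G2,8.5), (18,G4,8.5), (19,G2,10), (20,G2,11.5), (20,G3,11.5), (21,G4,13), (22,G1,14), (23,G2,15), (24,G3,16.5), (24,G4,16.5), (27,G4,18)
Step 2: Sum ranks within each group.
R_1 = 32 (n_1 = 5)
R_2 = 47.5 (n_2 = 5)
R_3 = 30.5 (n_3 = 3)
R_4 = 61 (n_4 = 5)
Step 3: H = 12/(N(N+1)) * sum(R_i^2/n_i) - 3(N+1)
     = 12/(18*19) * (32^2/5 + 47.5^2/5 + 30.5^2/3 + 61^2/5) - 3*19
     = 0.035088 * 1710.33 - 57
     = 3.011696.
Step 4: Ties present; correction factor C = 1 - 24/(18^3 - 18) = 0.995872. Corrected H = 3.011696 / 0.995872 = 3.024180.
Step 5: Under H0, H ~ chi^2(3); p-value = 0.387912.
Step 6: alpha = 0.1. fail to reject H0.

H = 3.0242, df = 3, p = 0.387912, fail to reject H0.


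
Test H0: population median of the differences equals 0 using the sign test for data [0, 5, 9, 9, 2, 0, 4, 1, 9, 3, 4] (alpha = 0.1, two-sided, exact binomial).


Step 1: Discard zero differences. Original n = 11; n_eff = number of nonzero differences = 9.
Nonzero differences (with sign): +5, +9, +9, +2, +4, +1, +9, +3, +4
Step 2: Count signs: positive = 9, negative = 0.
Step 3: Under H0: P(positive) = 0.5, so the number of positives S ~ Bin(9, 0.5).
Step 4: Two-sided exact p-value = sum of Bin(9,0.5) probabilities at or below the observed probability = 0.003906.
Step 5: alpha = 0.1. reject H0.

n_eff = 9, pos = 9, neg = 0, p = 0.003906, reject H0.


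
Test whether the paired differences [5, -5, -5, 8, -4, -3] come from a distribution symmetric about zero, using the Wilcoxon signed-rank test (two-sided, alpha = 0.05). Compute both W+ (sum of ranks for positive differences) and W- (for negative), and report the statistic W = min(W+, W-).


Step 1: Drop any zero differences (none here) and take |d_i|.
|d| = [5, 5, 5, 8, 4, 3]
Step 2: Midrank |d_i| (ties get averaged ranks).
ranks: |5|->4, |5|->4, |5|->4, |8|->6, |4|->2, |3|->1
Step 3: Attach original signs; sum ranks with positive sign and with negative sign.
W+ = 4 + 6 = 10
W- = 4 + 4 + 2 + 1 = 11
(Check: W+ + W- = 21 should equal n(n+1)/2 = 21.)
Step 4: Test statistic W = min(W+, W-) = 10.
Step 5: Ties in |d|, so use the tie-corrected normal approximation.
        E[W] = n(n+1)/4 = 6*7/4 = 10.5.
        Tie groups: |d|=5 (t=3); sum(t^3 - t) = 24.
        Var[W] = n(n+1)(2n+1)/24 - sum(t^3-t)/48 = 546/24 - 24/48 = 22.25.
        z = (W - E[W]) / sqrt(Var[W]) = (10 - 10.5) / 4.7170 = -0.1060.
        Two-sided p = 2*Phi(z) = 0.915583.
Step 6: alpha = 0.05. fail to reject H0.

W+ = 10, W- = 11, W = min = 10, p = 0.915583, fail to reject H0.
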